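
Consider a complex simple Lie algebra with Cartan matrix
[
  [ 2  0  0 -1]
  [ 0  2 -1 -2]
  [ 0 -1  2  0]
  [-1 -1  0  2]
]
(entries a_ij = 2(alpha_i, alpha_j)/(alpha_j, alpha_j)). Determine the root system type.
F_4

The matrix has rank 4 with 2's on the diagonal. Reading the off-diagonal entries as Dynkin edges (a single edge where a_ij = a_ji = -1; a double or triple edge where a_ij * a_ji = 2 or 3), the diagram is a chain of 4 nodes with a double edge between the middle two (F_4). One simple-root ordering that puts it in standard form is (alpha_3, alpha_2, alpha_4, alpha_1). So the algebra is type F_4.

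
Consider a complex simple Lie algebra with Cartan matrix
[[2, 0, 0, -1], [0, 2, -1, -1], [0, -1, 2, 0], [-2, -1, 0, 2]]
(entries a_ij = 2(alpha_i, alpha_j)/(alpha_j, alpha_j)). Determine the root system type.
The matrix has rank 4 with 2's on the diagonal. Reading the off-diagonal entries as Dynkin edges (a single edge where a_ij = a_ji = -1; a double or triple edge where a_ij * a_ji = 2 or 3), the diagram is a chain of 4 nodes with a double edge at one end; the terminal node there is the unique short simple root (B_4). One simple-root ordering that puts it in standard form is (alpha_3, alpha_2, alpha_4, alpha_1). So the algebra is type B_4, i.e. so(9).

B_4 (so(9))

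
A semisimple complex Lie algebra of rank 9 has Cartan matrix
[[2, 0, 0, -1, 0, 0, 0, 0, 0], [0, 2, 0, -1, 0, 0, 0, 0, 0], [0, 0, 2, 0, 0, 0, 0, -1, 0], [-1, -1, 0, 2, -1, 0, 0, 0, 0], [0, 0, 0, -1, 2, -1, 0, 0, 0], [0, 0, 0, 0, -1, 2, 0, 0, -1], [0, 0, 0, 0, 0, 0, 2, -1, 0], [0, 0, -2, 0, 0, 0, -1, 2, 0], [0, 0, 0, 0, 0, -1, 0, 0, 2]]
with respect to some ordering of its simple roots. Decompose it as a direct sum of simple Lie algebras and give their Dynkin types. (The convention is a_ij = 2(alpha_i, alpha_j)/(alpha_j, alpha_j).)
The diagram associated to this matrix has two connected components: the simple roots {alpha_3, alpha_7, alpha_8} form a chain of 3 nodes with a double edge at one end; the terminal node there is the unique short simple root (B_3), and {alpha_1, alpha_2, alpha_4, alpha_5, alpha_6, alpha_9} form a chain of 4 nodes with a fork of two nodes at one end (D_6). A semisimple Lie algebra decomposes uniquely as the direct sum of simple ideals, one per connected component of its Dynkin diagram, so g ≅ B_3 ⊕ D_6 (dimension 21 + 66 = 87).

B_3 ⊕ D_6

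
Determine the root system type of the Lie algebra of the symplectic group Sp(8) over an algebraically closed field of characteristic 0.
C_4

This is sp(8), which has dimension 8(8+1)/2 = 36 and rank 8/2 = 4. In the classification of classical Lie algebras, the symplectic algebra sp(2n) has type C_n; here n = 4, so the Dynkin diagram is a chain of 4 nodes with a double edge at one end; the terminal node there is the unique long simple root (C_4). Hence the type is C_4.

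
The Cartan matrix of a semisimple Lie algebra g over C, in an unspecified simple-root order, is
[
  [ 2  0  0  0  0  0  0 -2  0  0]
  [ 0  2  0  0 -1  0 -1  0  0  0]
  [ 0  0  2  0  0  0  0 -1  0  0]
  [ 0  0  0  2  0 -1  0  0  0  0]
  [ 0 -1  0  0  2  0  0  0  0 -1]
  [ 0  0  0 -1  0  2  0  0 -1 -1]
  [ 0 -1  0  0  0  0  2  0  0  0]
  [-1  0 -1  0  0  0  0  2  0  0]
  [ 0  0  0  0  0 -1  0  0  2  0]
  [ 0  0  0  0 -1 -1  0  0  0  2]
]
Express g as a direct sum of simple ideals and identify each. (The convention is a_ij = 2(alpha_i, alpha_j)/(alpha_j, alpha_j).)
The diagram associated to this matrix has two connected components: the simple roots {alpha_1, alpha_3, alpha_8} form a chain of 3 nodes with a double edge at one end; the terminal node there is the unique long simple root (C_3), and {alpha_2, alpha_4, alpha_5, alpha_6, alpha_7, alpha_9, alpha_10} form a chain of 5 nodes with a fork of two nodes at one end (D_7). A semisimple Lie algebra decomposes uniquely as the direct sum of simple ideals, one per connected component of its Dynkin diagram, so g ≅ C_3 ⊕ D_7 (dimension 21 + 91 = 112).

C_3 + D_7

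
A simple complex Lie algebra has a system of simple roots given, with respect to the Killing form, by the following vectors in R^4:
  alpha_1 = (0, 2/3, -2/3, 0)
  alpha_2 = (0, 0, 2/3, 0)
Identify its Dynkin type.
Compute the Cartan integers a_ij = 2(alpha_i, alpha_j)/(alpha_j, alpha_j); the resulting 2x2 Cartan matrix is
[[2, -2], [-1, 2]].
The roots have two lengths (squared-length ratio 2:1); the short ones are alpha_{2}. The associated Dynkin diagram is a chain of 2 nodes with a double edge at one end; the terminal node there is the unique short simple root (B_2), so the type is B_2 (the algebra so(5)).

B_2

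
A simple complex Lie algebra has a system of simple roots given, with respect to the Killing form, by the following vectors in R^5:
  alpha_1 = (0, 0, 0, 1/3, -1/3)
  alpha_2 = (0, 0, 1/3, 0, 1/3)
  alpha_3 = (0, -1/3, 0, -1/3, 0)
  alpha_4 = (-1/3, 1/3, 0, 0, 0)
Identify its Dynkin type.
Compute the Cartan integers a_ij = 2(alpha_i, alpha_j)/(alpha_j, alpha_j); the resulting 4x4 Cartan matrix is
[[2, -1, -1, 0], [-1, 2, 0, 0], [-1, 0, 2, -1], [0, 0, -1, 2]].
All simple roots have the same length, so the diagram is simply laced. The associated Dynkin diagram is a chain of 4 nodes with single edges (A_4), so the type is A_4 (the algebra sl(5)).

A4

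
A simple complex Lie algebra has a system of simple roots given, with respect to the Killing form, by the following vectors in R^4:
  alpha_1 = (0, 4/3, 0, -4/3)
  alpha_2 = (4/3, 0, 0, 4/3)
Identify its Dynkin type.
A_2

Compute the Cartan integers a_ij = 2(alpha_i, alpha_j)/(alpha_j, alpha_j); the resulting 2x2 Cartan matrix is
[[2, -1], [-1, 2]].
All simple roots have the same length, so the diagram is simply laced. The associated Dynkin diagram is a chain of 2 nodes with single edges (A_2), so the type is A_2 (the algebra sl(3)).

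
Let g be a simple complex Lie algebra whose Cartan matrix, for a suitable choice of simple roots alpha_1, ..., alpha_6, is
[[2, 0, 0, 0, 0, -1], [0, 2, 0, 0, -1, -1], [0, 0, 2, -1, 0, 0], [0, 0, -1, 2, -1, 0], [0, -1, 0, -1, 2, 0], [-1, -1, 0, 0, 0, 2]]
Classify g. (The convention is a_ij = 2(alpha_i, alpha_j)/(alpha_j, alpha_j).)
The matrix has rank 6 with 2's on the diagonal. Reading the off-diagonal entries as Dynkin edges (a single edge where a_ij = a_ji = -1; a double or triple edge where a_ij * a_ji = 2 or 3), the diagram is a chain of 6 nodes with single edges (A_6). One simple-root ordering that puts it in standard form is (alpha_1, alpha_6, alpha_2, alpha_5, alpha_4, alpha_3). So the algebra is type A_6, i.e. sl(7).

A_6 (sl(7))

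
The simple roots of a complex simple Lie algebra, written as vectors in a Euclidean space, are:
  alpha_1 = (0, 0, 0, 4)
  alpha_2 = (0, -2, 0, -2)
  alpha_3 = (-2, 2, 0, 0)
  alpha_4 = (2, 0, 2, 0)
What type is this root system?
C_4 (sp(8))

Compute the Cartan integers a_ij = 2(alpha_i, alpha_j)/(alpha_j, alpha_j); the resulting 4x4 Cartan matrix is
[[2, -2, 0, 0], [-1, 2, -1, 0], [0, -1, 2, -1], [0, 0, -1, 2]].
The roots have two lengths (squared-length ratio 2:1); the short ones are alpha_{2,3,4}. The associated Dynkin diagram is a chain of 4 nodes with a double edge at one end; the terminal node there is the unique long simple root (C_4), so the type is C_4 (the algebra sp(8)).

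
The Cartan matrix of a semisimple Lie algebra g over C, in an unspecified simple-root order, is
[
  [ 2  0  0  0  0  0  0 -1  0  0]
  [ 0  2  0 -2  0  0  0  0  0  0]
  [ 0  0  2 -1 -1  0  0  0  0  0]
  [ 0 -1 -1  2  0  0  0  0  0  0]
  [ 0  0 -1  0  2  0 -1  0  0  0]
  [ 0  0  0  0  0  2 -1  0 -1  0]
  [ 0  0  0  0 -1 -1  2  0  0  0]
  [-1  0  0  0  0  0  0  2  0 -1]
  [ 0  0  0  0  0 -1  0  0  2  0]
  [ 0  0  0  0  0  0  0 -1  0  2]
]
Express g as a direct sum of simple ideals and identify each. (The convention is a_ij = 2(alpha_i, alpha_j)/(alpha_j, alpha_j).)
A_3 (sl(4)) ⊕ C_7 (sp(14))

The diagram associated to this matrix has two connected components: the simple roots {alpha_1, alpha_8, alpha_10} form a chain of 3 nodes with single edges (A_3), and {alpha_2, alpha_3, alpha_4, alpha_5, alpha_6, alpha_7, alpha_9} form a chain of 7 nodes with a double edge at one end; the terminal node there is the unique long simple root (C_7). A semisimple Lie algebra decomposes uniquely as the direct sum of simple ideals, one per connected component of its Dynkin diagram, so g ≅ A_3 ⊕ C_7 (dimension 15 + 105 = 120).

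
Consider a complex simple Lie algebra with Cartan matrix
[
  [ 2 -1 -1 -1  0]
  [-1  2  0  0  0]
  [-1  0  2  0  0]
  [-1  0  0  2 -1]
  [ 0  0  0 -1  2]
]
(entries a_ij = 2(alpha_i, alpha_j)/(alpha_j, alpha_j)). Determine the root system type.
The matrix has rank 5 with 2's on the diagonal. Reading the off-diagonal entries as Dynkin edges (a single edge where a_ij = a_ji = -1; a double or triple edge where a_ij * a_ji = 2 or 3), the diagram is a chain of 3 nodes with a fork of two nodes at one end (D_5). One simple-root ordering that puts it in standard form is (alpha_5, alpha_4, alpha_1, alpha_3, alpha_2). So the algebra is type D_5, i.e. so(10).

type D_5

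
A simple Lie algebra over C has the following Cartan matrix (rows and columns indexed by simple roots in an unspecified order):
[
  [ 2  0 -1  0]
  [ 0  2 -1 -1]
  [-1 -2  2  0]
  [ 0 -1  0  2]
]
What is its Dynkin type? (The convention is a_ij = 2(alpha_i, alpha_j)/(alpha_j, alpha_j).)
F_4

The matrix has rank 4 with 2's on the diagonal. Reading the off-diagonal entries as Dynkin edges (a single edge where a_ij = a_ji = -1; a double or triple edge where a_ij * a_ji = 2 or 3), the diagram is a chain of 4 nodes with a double edge between the middle two (F_4). One simple-root ordering that puts it in standard form is (alpha_1, alpha_3, alpha_2, alpha_4). So the algebra is type F_4.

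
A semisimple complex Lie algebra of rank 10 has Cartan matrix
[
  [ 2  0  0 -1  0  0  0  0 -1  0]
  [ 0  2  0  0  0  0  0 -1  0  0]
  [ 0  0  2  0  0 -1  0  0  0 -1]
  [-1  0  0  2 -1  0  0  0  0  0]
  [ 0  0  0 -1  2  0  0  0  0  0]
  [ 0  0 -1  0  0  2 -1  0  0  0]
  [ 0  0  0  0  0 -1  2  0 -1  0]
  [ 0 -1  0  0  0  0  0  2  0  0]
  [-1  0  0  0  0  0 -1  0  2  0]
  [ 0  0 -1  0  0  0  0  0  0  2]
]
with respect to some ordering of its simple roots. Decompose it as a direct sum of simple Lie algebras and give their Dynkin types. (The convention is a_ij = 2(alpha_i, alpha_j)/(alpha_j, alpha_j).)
The diagram associated to this matrix has two connected components: the simple roots {alpha_2, alpha_8} form a chain of 2 nodes with single edges (A_2), and {alpha_1, alpha_3, alpha_4, alpha_5, alpha_6, alpha_7, alpha_9, alpha_10} form a chain of 8 nodes with single edges (A_8). A semisimple Lie algebra decomposes uniquely as the direct sum of simple ideals, one per connected component of its Dynkin diagram, so g ≅ A_2 ⊕ A_8 (dimension 8 + 80 = 88).

A2 + A8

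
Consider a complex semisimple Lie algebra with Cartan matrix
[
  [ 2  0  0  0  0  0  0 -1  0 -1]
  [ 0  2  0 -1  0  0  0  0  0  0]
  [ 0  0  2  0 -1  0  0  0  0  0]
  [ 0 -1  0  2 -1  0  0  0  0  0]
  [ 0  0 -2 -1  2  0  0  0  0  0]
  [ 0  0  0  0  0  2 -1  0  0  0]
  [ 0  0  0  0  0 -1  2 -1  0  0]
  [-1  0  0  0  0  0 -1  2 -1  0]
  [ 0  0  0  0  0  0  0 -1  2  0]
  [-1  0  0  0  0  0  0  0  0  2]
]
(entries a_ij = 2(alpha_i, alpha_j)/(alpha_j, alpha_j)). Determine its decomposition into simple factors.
The diagram associated to this matrix has two connected components: the simple roots {alpha_2, alpha_3, alpha_4, alpha_5} form a chain of 4 nodes with a double edge at one end; the terminal node there is the unique short simple root (B_4), and {alpha_1, alpha_6, alpha_7, alpha_8, alpha_9, alpha_10} form a chain of 5 nodes with one extra node attached to the third node from one end (E_6). A semisimple Lie algebra decomposes uniquely as the direct sum of simple ideals, one per connected component of its Dynkin diagram, so g ≅ B_4 ⊕ E_6 (dimension 36 + 78 = 114).

B4 ⊕ E6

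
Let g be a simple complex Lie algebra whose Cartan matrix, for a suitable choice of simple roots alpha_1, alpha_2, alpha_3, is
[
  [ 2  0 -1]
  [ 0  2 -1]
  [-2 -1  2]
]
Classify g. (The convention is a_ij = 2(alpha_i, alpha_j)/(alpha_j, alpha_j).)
B_3 (so(7))

The matrix has rank 3 with 2's on the diagonal. Reading the off-diagonal entries as Dynkin edges (a single edge where a_ij = a_ji = -1; a double or triple edge where a_ij * a_ji = 2 or 3), the diagram is a chain of 3 nodes with a double edge at one end; the terminal node there is the unique short simple root (B_3). One simple-root ordering that puts it in standard form is (alpha_2, alpha_3, alpha_1). So the algebra is type B_3, i.e. so(7).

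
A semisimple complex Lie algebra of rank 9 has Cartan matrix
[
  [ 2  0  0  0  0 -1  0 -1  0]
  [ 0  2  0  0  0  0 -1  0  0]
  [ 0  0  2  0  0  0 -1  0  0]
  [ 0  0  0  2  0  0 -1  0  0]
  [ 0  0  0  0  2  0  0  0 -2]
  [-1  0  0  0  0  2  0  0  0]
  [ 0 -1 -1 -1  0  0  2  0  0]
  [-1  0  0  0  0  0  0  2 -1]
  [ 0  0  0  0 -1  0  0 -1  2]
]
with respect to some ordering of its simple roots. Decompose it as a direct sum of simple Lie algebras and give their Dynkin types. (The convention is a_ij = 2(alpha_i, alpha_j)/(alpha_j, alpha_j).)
The diagram associated to this matrix has two connected components: the simple roots {alpha_1, alpha_5, alpha_6, alpha_8, alpha_9} form a chain of 5 nodes with a double edge at one end; the terminal node there is the unique long simple root (C_5), and {alpha_2, alpha_3, alpha_4, alpha_7} form a chain of 2 nodes with a fork of two nodes at one end (D_4). A semisimple Lie algebra decomposes uniquely as the direct sum of simple ideals, one per connected component of its Dynkin diagram, so g ≅ C_5 ⊕ D_4 (dimension 55 + 28 = 83).

C_5 ⊕ D_4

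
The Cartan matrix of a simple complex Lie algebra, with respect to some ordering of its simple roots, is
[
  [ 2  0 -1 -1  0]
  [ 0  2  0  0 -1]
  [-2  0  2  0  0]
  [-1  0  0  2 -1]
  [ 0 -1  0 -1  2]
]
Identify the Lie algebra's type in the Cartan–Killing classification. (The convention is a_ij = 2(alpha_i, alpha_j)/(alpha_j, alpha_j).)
C_5

The matrix has rank 5 with 2's on the diagonal. Reading the off-diagonal entries as Dynkin edges (a single edge where a_ij = a_ji = -1; a double or triple edge where a_ij * a_ji = 2 or 3), the diagram is a chain of 5 nodes with a double edge at one end; the terminal node there is the unique long simple root (C_5). One simple-root ordering that puts it in standard form is (alpha_2, alpha_5, alpha_4, alpha_1, alpha_3). So the algebra is type C_5, i.e. sp(10).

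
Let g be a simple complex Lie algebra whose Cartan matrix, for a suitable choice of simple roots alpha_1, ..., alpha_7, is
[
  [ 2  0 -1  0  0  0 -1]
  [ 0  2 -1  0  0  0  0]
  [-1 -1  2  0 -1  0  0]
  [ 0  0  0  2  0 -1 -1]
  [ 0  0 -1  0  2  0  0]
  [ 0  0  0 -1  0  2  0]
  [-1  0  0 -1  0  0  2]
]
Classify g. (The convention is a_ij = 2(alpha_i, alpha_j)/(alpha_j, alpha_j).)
The matrix has rank 7 with 2's on the diagonal. Reading the off-diagonal entries as Dynkin edges (a single edge where a_ij = a_ji = -1; a double or triple edge where a_ij * a_ji = 2 or 3), the diagram is a chain of 5 nodes with a fork of two nodes at one end (D_7). One simple-root ordering that puts it in standard form is (alpha_6, alpha_4, alpha_7, alpha_1, alpha_3, alpha_2, alpha_5). So the algebra is type D_7, i.e. so(14).

D_7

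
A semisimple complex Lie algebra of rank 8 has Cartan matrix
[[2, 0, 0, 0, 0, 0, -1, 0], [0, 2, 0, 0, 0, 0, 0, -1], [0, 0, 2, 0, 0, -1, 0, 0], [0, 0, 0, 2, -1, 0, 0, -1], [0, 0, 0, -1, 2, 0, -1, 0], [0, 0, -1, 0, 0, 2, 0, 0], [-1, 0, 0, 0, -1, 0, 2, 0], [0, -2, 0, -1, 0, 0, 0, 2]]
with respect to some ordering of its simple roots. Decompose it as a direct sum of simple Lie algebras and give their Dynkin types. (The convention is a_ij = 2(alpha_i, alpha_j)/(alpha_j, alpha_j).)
The diagram associated to this matrix has two connected components: the simple roots {alpha_3, alpha_6} form a chain of 2 nodes with single edges (A_2), and {alpha_1, alpha_2, alpha_4, alpha_5, alpha_7, alpha_8} form a chain of 6 nodes with a double edge at one end; the terminal node there is the unique short simple root (B_6). A semisimple Lie algebra decomposes uniquely as the direct sum of simple ideals, one per connected component of its Dynkin diagram, so g ≅ A_2 ⊕ B_6 (dimension 8 + 78 = 86).

A_2 (sl(3)) + B_6 (so(13))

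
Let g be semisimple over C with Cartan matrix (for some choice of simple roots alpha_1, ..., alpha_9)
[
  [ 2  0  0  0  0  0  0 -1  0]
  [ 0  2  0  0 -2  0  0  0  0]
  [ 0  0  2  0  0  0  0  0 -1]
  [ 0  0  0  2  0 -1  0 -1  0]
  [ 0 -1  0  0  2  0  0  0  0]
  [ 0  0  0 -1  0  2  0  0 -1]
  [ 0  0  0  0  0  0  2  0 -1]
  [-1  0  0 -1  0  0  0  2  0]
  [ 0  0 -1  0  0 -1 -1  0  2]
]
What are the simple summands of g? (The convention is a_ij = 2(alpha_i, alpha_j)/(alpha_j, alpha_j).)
B2 ⊕ D7

The diagram associated to this matrix has two connected components: the simple roots {alpha_2, alpha_5} form a chain of 2 nodes with a double edge at one end; the terminal node there is the unique short simple root (B_2), and {alpha_1, alpha_3, alpha_4, alpha_6, alpha_7, alpha_8, alpha_9} form a chain of 5 nodes with a fork of two nodes at one end (D_7). A semisimple Lie algebra decomposes uniquely as the direct sum of simple ideals, one per connected component of its Dynkin diagram, so g ≅ B_2 ⊕ D_7 (dimension 10 + 91 = 101).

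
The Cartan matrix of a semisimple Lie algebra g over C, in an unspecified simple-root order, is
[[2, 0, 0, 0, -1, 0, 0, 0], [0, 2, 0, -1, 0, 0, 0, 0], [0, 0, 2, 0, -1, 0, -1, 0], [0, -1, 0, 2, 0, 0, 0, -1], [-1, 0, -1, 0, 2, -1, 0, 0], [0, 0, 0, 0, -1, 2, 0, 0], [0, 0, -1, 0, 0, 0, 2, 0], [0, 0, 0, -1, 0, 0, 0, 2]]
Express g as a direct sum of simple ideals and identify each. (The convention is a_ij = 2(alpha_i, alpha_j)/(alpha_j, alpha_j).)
The diagram associated to this matrix has two connected components: the simple roots {alpha_2, alpha_4, alpha_8} form a chain of 3 nodes with single edges (A_3), and {alpha_1, alpha_3, alpha_5, alpha_6, alpha_7} form a chain of 3 nodes with a fork of two nodes at one end (D_5). A semisimple Lie algebra decomposes uniquely as the direct sum of simple ideals, one per connected component of its Dynkin diagram, so g ≅ A_3 ⊕ D_5 (dimension 15 + 45 = 60).

A_3 (sl(4)) ⊕ D_5 (so(10))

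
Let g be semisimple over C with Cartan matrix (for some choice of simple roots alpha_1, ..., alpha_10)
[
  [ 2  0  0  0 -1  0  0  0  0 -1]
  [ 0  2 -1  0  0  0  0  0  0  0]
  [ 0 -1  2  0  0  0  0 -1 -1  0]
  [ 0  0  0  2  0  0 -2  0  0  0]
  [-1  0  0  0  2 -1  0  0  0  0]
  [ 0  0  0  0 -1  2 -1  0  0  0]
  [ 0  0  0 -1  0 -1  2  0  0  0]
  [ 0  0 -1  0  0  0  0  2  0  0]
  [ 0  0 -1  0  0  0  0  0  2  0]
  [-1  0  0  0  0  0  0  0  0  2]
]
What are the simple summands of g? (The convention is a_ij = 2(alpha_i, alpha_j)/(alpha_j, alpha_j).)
C6 + D4

The diagram associated to this matrix has two connected components: the simple roots {alpha_1, alpha_4, alpha_5, alpha_6, alpha_7, alpha_10} form a chain of 6 nodes with a double edge at one end; the terminal node there is the unique long simple root (C_6), and {alpha_2, alpha_3, alpha_8, alpha_9} form a chain of 2 nodes with a fork of two nodes at one end (D_4). A semisimple Lie algebra decomposes uniquely as the direct sum of simple ideals, one per connected component of its Dynkin diagram, so g ≅ C_6 ⊕ D_4 (dimension 78 + 28 = 106).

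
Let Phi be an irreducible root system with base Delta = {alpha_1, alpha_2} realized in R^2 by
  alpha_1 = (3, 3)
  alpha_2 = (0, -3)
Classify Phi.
Compute the Cartan integers a_ij = 2(alpha_i, alpha_j)/(alpha_j, alpha_j); the resulting 2x2 Cartan matrix is
[[2, -2], [-1, 2]].
The roots have two lengths (squared-length ratio 2:1); the short ones are alpha_{2}. The associated Dynkin diagram is a chain of 2 nodes with a double edge at one end; the terminal node there is the unique short simple root (B_2), so the type is B_2 (the algebra so(5)).

B2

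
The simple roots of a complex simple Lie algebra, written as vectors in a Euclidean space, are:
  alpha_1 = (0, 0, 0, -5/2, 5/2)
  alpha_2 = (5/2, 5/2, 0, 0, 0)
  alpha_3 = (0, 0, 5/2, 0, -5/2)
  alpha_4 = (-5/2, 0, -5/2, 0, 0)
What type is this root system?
Compute the Cartan integers a_ij = 2(alpha_i, alpha_j)/(alpha_j, alpha_j); the resulting 4x4 Cartan matrix is
[[2, 0, -1, 0], [0, 2, 0, -1], [-1, 0, 2, -1], [0, -1, -1, 2]].
All simple roots have the same length, so the diagram is simply laced. The associated Dynkin diagram is a chain of 4 nodes with single edges (A_4), so the type is A_4 (the algebra sl(5)).

type A_4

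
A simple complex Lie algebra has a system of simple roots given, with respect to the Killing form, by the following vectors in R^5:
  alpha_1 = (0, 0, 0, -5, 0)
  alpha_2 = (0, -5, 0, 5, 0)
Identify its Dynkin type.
B2

Compute the Cartan integers a_ij = 2(alpha_i, alpha_j)/(alpha_j, alpha_j); the resulting 2x2 Cartan matrix is
[[2, -1], [-2, 2]].
The roots have two lengths (squared-length ratio 2:1); the short ones are alpha_{1}. The associated Dynkin diagram is a chain of 2 nodes with a double edge at one end; the terminal node there is the unique short simple root (B_2), so the type is B_2 (the algebra so(5)).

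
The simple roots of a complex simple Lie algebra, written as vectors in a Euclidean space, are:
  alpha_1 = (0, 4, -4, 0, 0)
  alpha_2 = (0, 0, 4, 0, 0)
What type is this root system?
type B_2

Compute the Cartan integers a_ij = 2(alpha_i, alpha_j)/(alpha_j, alpha_j); the resulting 2x2 Cartan matrix is
[[2, -2], [-1, 2]].
The roots have two lengths (squared-length ratio 2:1); the short ones are alpha_{2}. The associated Dynkin diagram is a chain of 2 nodes with a double edge at one end; the terminal node there is the unique short simple root (B_2), so the type is B_2 (the algebra so(5)).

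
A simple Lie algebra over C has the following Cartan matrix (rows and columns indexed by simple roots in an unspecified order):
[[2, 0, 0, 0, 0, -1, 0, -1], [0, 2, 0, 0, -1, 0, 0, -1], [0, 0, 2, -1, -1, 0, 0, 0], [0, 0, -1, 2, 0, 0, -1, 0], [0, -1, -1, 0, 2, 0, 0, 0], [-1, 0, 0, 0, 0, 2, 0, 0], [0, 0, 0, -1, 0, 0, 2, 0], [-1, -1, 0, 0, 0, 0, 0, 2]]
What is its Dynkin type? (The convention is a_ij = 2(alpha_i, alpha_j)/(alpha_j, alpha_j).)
type A_8

The matrix has rank 8 with 2's on the diagonal. Reading the off-diagonal entries as Dynkin edges (a single edge where a_ij = a_ji = -1; a double or triple edge where a_ij * a_ji = 2 or 3), the diagram is a chain of 8 nodes with single edges (A_8). One simple-root ordering that puts it in standard form is (alpha_6, alpha_1, alpha_8, alpha_2, alpha_5, alpha_3, alpha_4, alpha_7). So the algebra is type A_8, i.e. sl(9).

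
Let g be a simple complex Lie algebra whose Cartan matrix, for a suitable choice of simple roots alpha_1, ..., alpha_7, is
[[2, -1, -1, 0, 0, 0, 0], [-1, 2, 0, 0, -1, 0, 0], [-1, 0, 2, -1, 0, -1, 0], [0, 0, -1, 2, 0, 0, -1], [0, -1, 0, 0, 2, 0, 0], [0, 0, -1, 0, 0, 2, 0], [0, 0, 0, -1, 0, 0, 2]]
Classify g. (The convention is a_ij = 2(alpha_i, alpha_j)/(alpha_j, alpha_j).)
E_7

The matrix has rank 7 with 2's on the diagonal. Reading the off-diagonal entries as Dynkin edges (a single edge where a_ij = a_ji = -1; a double or triple edge where a_ij * a_ji = 2 or 3), the diagram is a chain of 6 nodes with one extra node attached to the third node from one end (E_7). One simple-root ordering that puts it in standard form is (alpha_7, alpha_6, alpha_4, alpha_3, alpha_1, alpha_2, alpha_5). So the algebra is type E_7.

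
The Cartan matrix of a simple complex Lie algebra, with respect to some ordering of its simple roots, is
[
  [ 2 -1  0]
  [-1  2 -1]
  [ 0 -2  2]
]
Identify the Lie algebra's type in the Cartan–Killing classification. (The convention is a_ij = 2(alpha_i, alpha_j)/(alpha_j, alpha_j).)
The matrix has rank 3 with 2's on the diagonal. Reading the off-diagonal entries as Dynkin edges (a single edge where a_ij = a_ji = -1; a double or triple edge where a_ij * a_ji = 2 or 3), the diagram is a chain of 3 nodes with a double edge at one end; the terminal node there is the unique long simple root (C_3). One simple-root ordering that puts it in standard form is (alpha_1, alpha_2, alpha_3). So the algebra is type C_3, i.e. sp(6).

C3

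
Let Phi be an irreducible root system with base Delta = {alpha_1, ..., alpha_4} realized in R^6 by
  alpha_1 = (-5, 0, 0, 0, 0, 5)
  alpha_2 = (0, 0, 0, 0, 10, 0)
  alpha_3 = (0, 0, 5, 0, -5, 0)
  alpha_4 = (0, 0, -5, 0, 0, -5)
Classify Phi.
Compute the Cartan integers a_ij = 2(alpha_i, alpha_j)/(alpha_j, alpha_j); the resulting 4x4 Cartan matrix is
[[2, 0, 0, -1], [0, 2, -2, 0], [0, -1, 2, -1], [-1, 0, -1, 2]].
The roots have two lengths (squared-length ratio 2:1); the short ones are alpha_{1,3,4}. The associated Dynkin diagram is a chain of 4 nodes with a double edge at one end; the terminal node there is the unique long simple root (C_4), so the type is C_4 (the algebra sp(8)).

C4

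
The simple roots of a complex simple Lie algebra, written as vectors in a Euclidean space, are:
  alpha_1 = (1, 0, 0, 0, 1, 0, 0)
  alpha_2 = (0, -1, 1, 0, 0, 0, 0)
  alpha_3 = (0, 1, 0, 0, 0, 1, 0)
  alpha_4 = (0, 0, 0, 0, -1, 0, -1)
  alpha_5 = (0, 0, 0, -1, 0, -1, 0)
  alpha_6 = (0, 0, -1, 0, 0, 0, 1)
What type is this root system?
Compute the Cartan integers a_ij = 2(alpha_i, alpha_j)/(alpha_j, alpha_j); the resulting 6x6 Cartan matrix is
[[2, 0, 0, -1, 0, 0], [0, 2, -1, 0, 0, -1], [0, -1, 2, 0, -1, 0], [-1, 0, 0, 2, 0, -1], [0, 0, -1, 0, 2, 0], [0, -1, 0, -1, 0, 2]].
All simple roots have the same length, so the diagram is simply laced. The associated Dynkin diagram is a chain of 6 nodes with single edges (A_6), so the type is A_6 (the algebra sl(7)).

A_6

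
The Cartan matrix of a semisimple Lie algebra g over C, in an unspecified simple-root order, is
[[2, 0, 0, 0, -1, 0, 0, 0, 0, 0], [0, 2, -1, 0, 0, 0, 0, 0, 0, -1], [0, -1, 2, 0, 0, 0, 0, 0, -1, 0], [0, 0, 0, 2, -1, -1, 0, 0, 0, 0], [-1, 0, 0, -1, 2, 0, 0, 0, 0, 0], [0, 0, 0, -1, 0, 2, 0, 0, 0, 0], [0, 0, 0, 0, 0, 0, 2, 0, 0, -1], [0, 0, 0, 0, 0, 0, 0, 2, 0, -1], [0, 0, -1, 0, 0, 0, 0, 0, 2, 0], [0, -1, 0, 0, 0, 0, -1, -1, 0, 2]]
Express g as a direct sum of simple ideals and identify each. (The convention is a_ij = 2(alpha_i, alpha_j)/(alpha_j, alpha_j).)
A4 + D6

The diagram associated to this matrix has two connected components: the simple roots {alpha_1, alpha_4, alpha_5, alpha_6} form a chain of 4 nodes with single edges (A_4), and {alpha_2, alpha_3, alpha_7, alpha_8, alpha_9, alpha_10} form a chain of 4 nodes with a fork of two nodes at one end (D_6). A semisimple Lie algebra decomposes uniquely as the direct sum of simple ideals, one per connected component of its Dynkin diagram, so g ≅ A_4 ⊕ D_6 (dimension 24 + 66 = 90).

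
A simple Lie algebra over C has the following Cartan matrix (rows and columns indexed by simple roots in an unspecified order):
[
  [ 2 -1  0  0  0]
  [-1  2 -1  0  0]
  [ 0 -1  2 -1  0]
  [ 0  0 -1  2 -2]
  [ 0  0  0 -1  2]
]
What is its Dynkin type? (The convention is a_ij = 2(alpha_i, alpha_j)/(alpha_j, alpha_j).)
B5

The matrix has rank 5 with 2's on the diagonal. Reading the off-diagonal entries as Dynkin edges (a single edge where a_ij = a_ji = -1; a double or triple edge where a_ij * a_ji = 2 or 3), the diagram is a chain of 5 nodes with a double edge at one end; the terminal node there is the unique short simple root (B_5). One simple-root ordering that puts it in standard form is (alpha_1, alpha_2, alpha_3, alpha_4, alpha_5). So the algebra is type B_5, i.e. so(11).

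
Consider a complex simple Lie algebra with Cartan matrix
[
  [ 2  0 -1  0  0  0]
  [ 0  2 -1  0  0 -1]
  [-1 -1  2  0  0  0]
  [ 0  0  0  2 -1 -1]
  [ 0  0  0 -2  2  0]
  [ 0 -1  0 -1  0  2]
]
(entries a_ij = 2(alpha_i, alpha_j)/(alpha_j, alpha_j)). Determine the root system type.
The matrix has rank 6 with 2's on the diagonal. Reading the off-diagonal entries as Dynkin edges (a single edge where a_ij = a_ji = -1; a double or triple edge where a_ij * a_ji = 2 or 3), the diagram is a chain of 6 nodes with a double edge at one end; the terminal node there is the unique long simple root (C_6). One simple-root ordering that puts it in standard form is (alpha_1, alpha_3, alpha_2, alpha_6, alpha_4, alpha_5). So the algebra is type C_6, i.e. sp(12).

C_6 (sp(12))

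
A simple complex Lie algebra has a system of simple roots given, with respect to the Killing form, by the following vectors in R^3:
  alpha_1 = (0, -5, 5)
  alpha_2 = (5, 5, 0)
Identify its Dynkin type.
Compute the Cartan integers a_ij = 2(alpha_i, alpha_j)/(alpha_j, alpha_j); the resulting 2x2 Cartan matrix is
[[2, -1], [-1, 2]].
All simple roots have the same length, so the diagram is simply laced. The associated Dynkin diagram is a chain of 2 nodes with single edges (A_2), so the type is A_2 (the algebra sl(3)).

A_2 (sl(3))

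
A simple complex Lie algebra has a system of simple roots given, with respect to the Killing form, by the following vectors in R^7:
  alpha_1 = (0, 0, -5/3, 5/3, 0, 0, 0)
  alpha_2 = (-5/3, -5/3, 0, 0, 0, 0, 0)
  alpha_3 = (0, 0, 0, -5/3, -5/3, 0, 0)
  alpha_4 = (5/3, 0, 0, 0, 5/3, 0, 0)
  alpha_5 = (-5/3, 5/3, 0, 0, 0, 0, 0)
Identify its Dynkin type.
Compute the Cartan integers a_ij = 2(alpha_i, alpha_j)/(alpha_j, alpha_j); the resulting 5x5 Cartan matrix is
[[2, 0, -1, 0, 0], [0, 2, 0, -1, 0], [-1, 0, 2, -1, 0], [0, -1, -1, 2, -1], [0, 0, 0, -1, 2]].
All simple roots have the same length, so the diagram is simply laced. The associated Dynkin diagram is a chain of 3 nodes with a fork of two nodes at one end (D_5), so the type is D_5 (the algebra so(10)).

D5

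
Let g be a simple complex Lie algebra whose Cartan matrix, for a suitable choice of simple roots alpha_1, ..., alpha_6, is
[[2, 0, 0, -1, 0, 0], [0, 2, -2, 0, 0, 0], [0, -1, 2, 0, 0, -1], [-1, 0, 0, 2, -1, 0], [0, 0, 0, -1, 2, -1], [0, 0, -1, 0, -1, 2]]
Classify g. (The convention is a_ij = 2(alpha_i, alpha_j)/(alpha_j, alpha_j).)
The matrix has rank 6 with 2's on the diagonal. Reading the off-diagonal entries as Dynkin edges (a single edge where a_ij = a_ji = -1; a double or triple edge where a_ij * a_ji = 2 or 3), the diagram is a chain of 6 nodes with a double edge at one end; the terminal node there is the unique long simple root (C_6). One simple-root ordering that puts it in standard form is (alpha_1, alpha_4, alpha_5, alpha_6, alpha_3, alpha_2). So the algebra is type C_6, i.e. sp(12).

C_6 (sp(12))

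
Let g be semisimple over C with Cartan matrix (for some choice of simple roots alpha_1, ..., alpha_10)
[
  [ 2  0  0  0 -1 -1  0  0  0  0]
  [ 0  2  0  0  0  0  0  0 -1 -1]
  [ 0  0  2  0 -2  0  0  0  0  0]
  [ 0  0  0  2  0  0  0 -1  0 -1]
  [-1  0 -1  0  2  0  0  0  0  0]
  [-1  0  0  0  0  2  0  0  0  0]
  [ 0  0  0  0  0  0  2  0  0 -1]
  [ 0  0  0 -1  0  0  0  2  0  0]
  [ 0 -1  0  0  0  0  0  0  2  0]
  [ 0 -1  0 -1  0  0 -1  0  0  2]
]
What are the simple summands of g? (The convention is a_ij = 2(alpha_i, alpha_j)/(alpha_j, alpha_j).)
The diagram associated to this matrix has two connected components: the simple roots {alpha_1, alpha_3, alpha_5, alpha_6} form a chain of 4 nodes with a double edge at one end; the terminal node there is the unique long simple root (C_4), and {alpha_2, alpha_4, alpha_7, alpha_8, alpha_9, alpha_10} form a chain of 5 nodes with one extra node attached to the third node from one end (E_6). A semisimple Lie algebra decomposes uniquely as the direct sum of simple ideals, one per connected component of its Dynkin diagram, so g ≅ C_4 ⊕ E_6 (dimension 36 + 78 = 114).

C4 ⊕ E6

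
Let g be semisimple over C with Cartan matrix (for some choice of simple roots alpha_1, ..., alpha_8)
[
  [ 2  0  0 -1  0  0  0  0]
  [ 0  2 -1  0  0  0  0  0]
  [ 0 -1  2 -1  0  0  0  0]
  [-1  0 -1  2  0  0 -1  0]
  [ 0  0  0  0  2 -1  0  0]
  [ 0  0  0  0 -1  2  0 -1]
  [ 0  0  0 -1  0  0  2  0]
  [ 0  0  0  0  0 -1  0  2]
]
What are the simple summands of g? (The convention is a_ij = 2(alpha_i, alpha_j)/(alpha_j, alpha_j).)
The diagram associated to this matrix has two connected components: the simple roots {alpha_5, alpha_6, alpha_8} form a chain of 3 nodes with single edges (A_3), and {alpha_1, alpha_2, alpha_3, alpha_4, alpha_7} form a chain of 3 nodes with a fork of two nodes at one end (D_5). A semisimple Lie algebra decomposes uniquely as the direct sum of simple ideals, one per connected component of its Dynkin diagram, so g ≅ A_3 ⊕ D_5 (dimension 15 + 45 = 60).

A_3 (sl(4)) ⊕ D_5 (so(10))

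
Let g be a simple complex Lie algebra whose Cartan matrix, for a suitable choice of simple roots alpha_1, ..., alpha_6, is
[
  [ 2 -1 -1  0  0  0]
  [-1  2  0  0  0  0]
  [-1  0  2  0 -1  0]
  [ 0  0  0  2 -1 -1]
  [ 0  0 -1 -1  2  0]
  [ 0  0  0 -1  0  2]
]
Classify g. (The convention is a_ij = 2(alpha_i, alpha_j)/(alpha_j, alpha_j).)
A_6

The matrix has rank 6 with 2's on the diagonal. Reading the off-diagonal entries as Dynkin edges (a single edge where a_ij = a_ji = -1; a double or triple edge where a_ij * a_ji = 2 or 3), the diagram is a chain of 6 nodes with single edges (A_6). One simple-root ordering that puts it in standard form is (alpha_6, alpha_4, alpha_5, alpha_3, alpha_1, alpha_2). So the algebra is type A_6, i.e. sl(7).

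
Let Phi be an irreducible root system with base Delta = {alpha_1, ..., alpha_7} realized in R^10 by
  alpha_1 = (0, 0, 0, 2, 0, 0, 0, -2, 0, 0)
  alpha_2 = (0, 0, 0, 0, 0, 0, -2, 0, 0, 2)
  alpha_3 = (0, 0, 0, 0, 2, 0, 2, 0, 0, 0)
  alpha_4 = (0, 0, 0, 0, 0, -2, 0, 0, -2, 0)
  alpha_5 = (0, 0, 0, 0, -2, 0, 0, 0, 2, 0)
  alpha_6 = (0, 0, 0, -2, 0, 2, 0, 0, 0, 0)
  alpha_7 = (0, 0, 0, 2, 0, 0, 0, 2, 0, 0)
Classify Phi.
D7

Compute the Cartan integers a_ij = 2(alpha_i, alpha_j)/(alpha_j, alpha_j); the resulting 7x7 Cartan matrix is
[[2, 0, 0, 0, 0, -1, 0], [0, 2, -1, 0, 0, 0, 0], [0, -1, 2, 0, -1, 0, 0], [0, 0, 0, 2, -1, -1, 0], [0, 0, -1, -1, 2, 0, 0], [-1, 0, 0, -1, 0, 2, -1], [0, 0, 0, 0, 0, -1, 2]].
All simple roots have the same length, so the diagram is simply laced. The associated Dynkin diagram is a chain of 5 nodes with a fork of two nodes at one end (D_7), so the type is D_7 (the algebra so(14)).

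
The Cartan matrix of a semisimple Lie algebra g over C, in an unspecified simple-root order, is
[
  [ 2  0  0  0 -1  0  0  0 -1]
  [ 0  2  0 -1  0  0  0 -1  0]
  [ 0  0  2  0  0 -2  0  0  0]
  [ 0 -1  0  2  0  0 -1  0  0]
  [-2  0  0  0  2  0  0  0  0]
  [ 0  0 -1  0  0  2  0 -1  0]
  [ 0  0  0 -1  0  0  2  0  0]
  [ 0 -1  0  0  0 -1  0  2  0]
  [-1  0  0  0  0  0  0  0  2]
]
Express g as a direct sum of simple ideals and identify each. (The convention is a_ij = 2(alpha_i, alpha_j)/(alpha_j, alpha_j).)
C_3 (sp(6)) ⊕ C_6 (sp(12))

The diagram associated to this matrix has two connected components: the simple roots {alpha_1, alpha_5, alpha_9} form a chain of 3 nodes with a double edge at one end; the terminal node there is the unique long simple root (C_3), and {alpha_2, alpha_3, alpha_4, alpha_6, alpha_7, alpha_8} form a chain of 6 nodes with a double edge at one end; the terminal node there is the unique long simple root (C_6). A semisimple Lie algebra decomposes uniquely as the direct sum of simple ideals, one per connected component of its Dynkin diagram, so g ≅ C_3 ⊕ C_6 (dimension 21 + 78 = 99).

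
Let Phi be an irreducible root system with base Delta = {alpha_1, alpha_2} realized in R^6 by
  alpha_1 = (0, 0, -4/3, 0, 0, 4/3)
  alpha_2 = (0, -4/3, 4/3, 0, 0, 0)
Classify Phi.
type A_2

Compute the Cartan integers a_ij = 2(alpha_i, alpha_j)/(alpha_j, alpha_j); the resulting 2x2 Cartan matrix is
[[2, -1], [-1, 2]].
All simple roots have the same length, so the diagram is simply laced. The associated Dynkin diagram is a chain of 2 nodes with single edges (A_2), so the type is A_2 (the algebra sl(3)).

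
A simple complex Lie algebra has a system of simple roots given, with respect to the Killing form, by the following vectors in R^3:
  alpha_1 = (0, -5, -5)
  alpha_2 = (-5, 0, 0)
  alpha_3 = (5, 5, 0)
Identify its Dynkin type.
Compute the Cartan integers a_ij = 2(alpha_i, alpha_j)/(alpha_j, alpha_j); the resulting 3x3 Cartan matrix is
[[2, 0, -1], [0, 2, -1], [-1, -2, 2]].
The roots have two lengths (squared-length ratio 2:1); the short ones are alpha_{2}. The associated Dynkin diagram is a chain of 3 nodes with a double edge at one end; the terminal node there is the unique short simple root (B_3), so the type is B_3 (the algebra so(7)).

B_3 (so(7))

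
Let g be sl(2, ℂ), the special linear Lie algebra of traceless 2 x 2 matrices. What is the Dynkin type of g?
This is sl(2), which has dimension 2^2 - 1 = 3 and rank 2 - 1 = 1 (a Cartan subalgebra is the diagonal traceless matrices). In the classification of classical Lie algebras, the special linear algebra sl(n+1) has type A_n; here n = 1, so the Dynkin diagram is a chain of 1 nodes with single edges (A_1). Hence the type is A_1.

A_1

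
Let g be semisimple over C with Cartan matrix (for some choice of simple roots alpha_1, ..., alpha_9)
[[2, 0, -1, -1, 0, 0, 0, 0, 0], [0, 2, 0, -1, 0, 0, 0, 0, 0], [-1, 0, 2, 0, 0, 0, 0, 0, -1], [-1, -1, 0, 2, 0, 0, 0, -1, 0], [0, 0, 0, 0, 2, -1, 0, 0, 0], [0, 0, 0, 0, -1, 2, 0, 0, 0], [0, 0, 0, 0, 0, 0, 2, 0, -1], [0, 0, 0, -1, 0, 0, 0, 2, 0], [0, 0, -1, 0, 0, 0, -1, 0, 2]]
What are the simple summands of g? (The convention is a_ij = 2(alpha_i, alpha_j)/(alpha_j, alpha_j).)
The diagram associated to this matrix has two connected components: the simple roots {alpha_5, alpha_6} form a chain of 2 nodes with single edges (A_2), and {alpha_1, alpha_2, alpha_3, alpha_4, alpha_7, alpha_8, alpha_9} form a chain of 5 nodes with a fork of two nodes at one end (D_7). A semisimple Lie algebra decomposes uniquely as the direct sum of simple ideals, one per connected component of its Dynkin diagram, so g ≅ A_2 ⊕ D_7 (dimension 8 + 91 = 99).

A2 ⊕ D7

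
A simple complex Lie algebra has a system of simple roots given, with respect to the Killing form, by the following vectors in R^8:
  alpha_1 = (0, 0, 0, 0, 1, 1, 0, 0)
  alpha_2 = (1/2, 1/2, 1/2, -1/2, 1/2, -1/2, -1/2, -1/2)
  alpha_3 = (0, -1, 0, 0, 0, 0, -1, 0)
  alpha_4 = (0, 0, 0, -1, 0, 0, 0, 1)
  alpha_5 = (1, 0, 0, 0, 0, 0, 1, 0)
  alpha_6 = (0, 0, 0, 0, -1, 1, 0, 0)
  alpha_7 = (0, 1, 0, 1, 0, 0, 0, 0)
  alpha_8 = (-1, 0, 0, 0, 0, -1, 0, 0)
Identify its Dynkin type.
E8

Compute the Cartan integers a_ij = 2(alpha_i, alpha_j)/(alpha_j, alpha_j); the resulting 8x8 Cartan matrix is
[[2, 0, 0, 0, 0, 0, 0, -1], [0, 2, 0, 0, 0, -1, 0, 0], [0, 0, 2, 0, -1, 0, -1, 0], [0, 0, 0, 2, 0, 0, -1, 0], [0, 0, -1, 0, 2, 0, 0, -1], [0, -1, 0, 0, 0, 2, 0, -1], [0, 0, -1, -1, 0, 0, 2, 0], [-1, 0, 0, 0, -1, -1, 0, 2]].
All simple roots have the same length, so the diagram is simply laced. The associated Dynkin diagram is a chain of 7 nodes with one extra node attached to the third node from one end (E_8), so the type is E_8.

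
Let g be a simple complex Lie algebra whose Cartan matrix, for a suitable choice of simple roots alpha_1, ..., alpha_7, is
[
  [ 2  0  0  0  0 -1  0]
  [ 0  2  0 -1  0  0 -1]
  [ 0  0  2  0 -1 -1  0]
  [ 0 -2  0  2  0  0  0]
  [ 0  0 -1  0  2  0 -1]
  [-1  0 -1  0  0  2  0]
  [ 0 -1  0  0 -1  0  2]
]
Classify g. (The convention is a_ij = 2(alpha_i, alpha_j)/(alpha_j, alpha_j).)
The matrix has rank 7 with 2's on the diagonal. Reading the off-diagonal entries as Dynkin edges (a single edge where a_ij = a_ji = -1; a double or triple edge where a_ij * a_ji = 2 or 3), the diagram is a chain of 7 nodes with a double edge at one end; the terminal node there is the unique long simple root (C_7). One simple-root ordering that puts it in standard form is (alpha_1, alpha_6, alpha_3, alpha_5, alpha_7, alpha_2, alpha_4). So the algebra is type C_7, i.e. sp(14).

C_7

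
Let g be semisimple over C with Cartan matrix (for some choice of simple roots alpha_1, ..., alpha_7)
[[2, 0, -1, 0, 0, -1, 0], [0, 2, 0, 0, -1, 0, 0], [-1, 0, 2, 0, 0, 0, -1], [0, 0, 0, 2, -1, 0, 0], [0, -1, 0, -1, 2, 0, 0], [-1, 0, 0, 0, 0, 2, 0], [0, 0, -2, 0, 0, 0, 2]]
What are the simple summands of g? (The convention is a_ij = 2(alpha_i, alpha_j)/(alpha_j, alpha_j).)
A_3 ⊕ C_4

The diagram associated to this matrix has two connected components: the simple roots {alpha_2, alpha_4, alpha_5} form a chain of 3 nodes with single edges (A_3), and {alpha_1, alpha_3, alpha_6, alpha_7} form a chain of 4 nodes with a double edge at one end; the terminal node there is the unique long simple root (C_4). A semisimple Lie algebra decomposes uniquely as the direct sum of simple ideals, one per connected component of its Dynkin diagram, so g ≅ A_3 ⊕ C_4 (dimension 15 + 36 = 51).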